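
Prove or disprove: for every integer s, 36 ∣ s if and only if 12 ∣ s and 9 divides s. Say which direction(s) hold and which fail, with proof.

Both implications hold.

(→) If 36 ∣ s, write s = 36q. Since 36 = 3·12, s = 12·(3q), so 12 ∣ s; and since 36 = 4·9, s = 9·(4q), so 9 ∣ s.

(←) Suppose 12 ∣ s and 9 ∣ s. Any common multiple of 12 and 9 is a multiple of their lcm; here lcm(12, 9) = 12·9/gcd(12, 9) = 108/3 = 36, so 36 ∣ s.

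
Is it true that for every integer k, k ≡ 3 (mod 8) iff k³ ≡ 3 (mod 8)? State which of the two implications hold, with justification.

Both directions hold; the statement is true.

(⇒) Suppose k ≡ 3 (mod 8). Write k = 8j + 3. Then (8j + 3)³ = 512j³ + 576j² + 216j + 27 = 8(64j³ + 72j² + 27j + 3) + 3, so k³ ≡ 3 (mod 8).

(⇐) For the converse, argue contrapositively. If k ≢ 3 (mod 8), then k is congruent to one of 0, 1, 2, 4, 5, 6, 7 modulo 8, and these give k³ ≡ 0, 1, 0, 0, 5, 0, 7 respectively — never 3.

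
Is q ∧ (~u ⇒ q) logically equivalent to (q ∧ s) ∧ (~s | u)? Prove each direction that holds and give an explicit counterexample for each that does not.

(→) This fails. Under s = F, q = T, u = F, the left side is true but the right side is false.

(←) Assume the antecedent. If s is true, the antecedent forces (s = T, q = T, u = T), and q ∧ (~u ⇒ q) holds there. If s is false, the antecedent cannot hold. Either way q ∧ (~u ⇒ q) holds.

Only the converse holds.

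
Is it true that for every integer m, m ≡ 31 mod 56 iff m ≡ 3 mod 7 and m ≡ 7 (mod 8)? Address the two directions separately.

(→) Suppose m ≡ 31 (mod 56); write m = 56j + 31. Since 7 ∣ 56, reducing mod 7 gives m ≡ 31 ≡ 3 (mod 7); since 8 ∣ 56, reducing mod 8 gives m ≡ 31 ≡ 7 (mod 8).

(←) Conversely, if m ≡ 3 (mod 7) and m ≡ 7 (mod 8), then by the Chinese remainder theorem m ≡ 31 (mod 56). This is exactly m ≡ 31 (mod 56).

Equivalent; both directions hold.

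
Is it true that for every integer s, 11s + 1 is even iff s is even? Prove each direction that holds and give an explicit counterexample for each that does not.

Neither implication holds.

(→) This fails: s = 7 gives 11s + 1 = 78, which is even, but 7 is odd, not even.

(←) This also fails: s = 4 is even, but 11s + 1 = 45 is odd, not even.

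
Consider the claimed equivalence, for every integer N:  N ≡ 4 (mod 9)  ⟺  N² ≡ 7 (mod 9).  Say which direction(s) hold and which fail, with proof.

[⇒] Suppose N ≡ 4 (mod 9). Write N = 9j + 4. Then (9j + 4)² = 81j² + 72j + 16 = 9(9j² + 8j + 1) + 7, so N² ≡ 7 (mod 9).

[⇐] This fails: take N = 5. Then 5² = 25 ≡ 7 (mod 9), yet 5 ≡ 5 (mod 9), not 4.

Only the forward direction holds.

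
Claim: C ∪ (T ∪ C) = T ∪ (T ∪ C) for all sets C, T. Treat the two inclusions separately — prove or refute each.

Both inclusions hold.

Reverse inclusion. Let x ∈ T ∪ (T ∪ C). Then either x ∈ C and x ∉ T; or x ∈ T and x ∉ C; or x ∈ C ∩ T. In each case x ∈ C ∪ (T ∪ C), so T ∪ (T ∪ C) ⊆ C ∪ (T ∪ C).

Forward inclusion. Let x ∈ C ∪ (T ∪ C). Then either x ∈ C and x ∉ T; or x ∈ T and x ∉ C; or x ∈ C ∩ T. In each case x ∈ T ∪ (T ∪ C), so C ∪ (T ∪ C) ⊆ T ∪ (T ∪ C).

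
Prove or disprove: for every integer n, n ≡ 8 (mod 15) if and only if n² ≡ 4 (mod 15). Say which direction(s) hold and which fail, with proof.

(→) Suppose n ≡ 8 (mod 15). Write n = 15j + 8. Then (15j + 8)² = 225j² + 240j + 64 = 15(15j² + 16j + 4) + 4, so n² ≡ 4 (mod 15).

(←) This fails: take n = 2. Then 2² = 4 ≡ 4 (mod 15), yet 2 ≡ 2 (mod 15), not 8.

Only the forward implication holds.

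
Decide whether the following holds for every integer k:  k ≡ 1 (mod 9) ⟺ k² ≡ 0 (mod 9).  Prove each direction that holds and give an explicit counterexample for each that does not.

(⇒) fails and (⇐) fails.

(⇒) This fails: take k = 1. Then 1 ≡ 1 (mod 9), but 1² = 1 ≡ 1 (mod 9), not 0.

(⇐) This fails: take k = 0. Then 0² = 0 ≡ 0 (mod 9), yet 0 ≡ 0 (mod 9), not 1.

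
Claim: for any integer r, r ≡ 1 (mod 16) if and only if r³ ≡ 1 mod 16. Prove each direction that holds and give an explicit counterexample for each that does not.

The biconditional holds.

[⇒] Suppose r ≡ 1 (mod 16). Write r = 16j + 1. Then (16j + 1)³ = 4096j³ + 768j² + 48j + 1 = 16(256j³ + 48j² + 3j) + 1, so r³ ≡ 1 (mod 16).

[⇐] Conversely, suppose r³ ≡ 1 (mod 16). The only residue r in {0, …, 15} with r³ ≡ 1 (mod 16) is r = 1, so r ≡ 1 (mod 16).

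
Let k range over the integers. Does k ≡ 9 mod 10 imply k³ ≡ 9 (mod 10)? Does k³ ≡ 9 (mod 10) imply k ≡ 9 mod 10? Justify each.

Both directions hold.

(⇒) Suppose k ≡ 9 mod 10. Write k = 10j + 9. Then (10j + 9)³ = 1000j³ + 2700j² + 2430j + 729 = 10(100j³ + 270j² + 243j + 72) + 9, so k³ ≡ 9 (mod 10).

(⇐) For the converse, argue contrapositively. If k ≢ 9 (mod 10), then k is congruent to one of 0, 1, 2, 3, 4, 5, 6, 7, 8 modulo 10, and these give k³ ≡ 0, 1, 8, 7, 4, 5, 6, 3, 2 respectively — never 9.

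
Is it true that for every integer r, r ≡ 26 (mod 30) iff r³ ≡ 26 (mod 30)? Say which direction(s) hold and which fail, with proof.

Both directions hold; the statement is true.

Forward direction. Suppose r ≡ 26 (mod 30). Write r = 30j + 26. Then (30j + 26)³ = 27000j³ + 70200j² + 60840j + 17576 = 30(900j³ + 2340j² + 2028j + 585) + 26, so r³ ≡ 26 (mod 30).

Converse. Suppose r³ ≡ 26 (mod 30). The only residue r in {0, …, 29} with r³ ≡ 26 (mod 30) is r = 26, so r ≡ 26 (mod 30).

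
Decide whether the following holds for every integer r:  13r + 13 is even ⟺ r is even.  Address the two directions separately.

(⟹) This fails: r = 1 gives 13r + 13 = 26, which is even, but 1 is odd, not even.

(⟸) This also fails: r = 0 is even, but 13r + 13 = 13 is odd, not even.

Both directions fail.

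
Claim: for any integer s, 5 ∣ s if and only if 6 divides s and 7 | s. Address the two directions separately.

Both directions fail.

(⇒) This fails: take s = 5. Certainly 5 ∣ 5, but 6 ∤ 5.

(⇐) This fails: take s = 42. Both 6 ∣ 42 and 7 ∣ 42, yet 42 is not a multiple of 5 (since 42 = 8·5 + 2), so 5 ∤ 42.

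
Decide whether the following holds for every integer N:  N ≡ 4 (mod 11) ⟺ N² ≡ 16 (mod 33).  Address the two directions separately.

Neither implication holds.

(⟹) This fails: take N = 15. Then 15 ≡ 4 (mod 11), but 15² = 225 ≡ 27 (mod 33), not 16.

(⟸) This fails: take N = 7. Then 7² = 49 ≡ 16 (mod 33), yet 7 ≡ 7 (mod 11), not 4.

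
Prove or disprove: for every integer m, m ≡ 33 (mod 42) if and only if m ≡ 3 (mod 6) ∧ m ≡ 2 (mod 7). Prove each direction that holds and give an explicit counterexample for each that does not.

(⟹) This fails: m = 33 gives 33 ≡ 33 (mod 42) but 33 ≡ 5 (mod 7), so the conjunction on the right does not hold.

(⟸) This fails: m = 9 satisfies both congruences on the right (9 ≡ 3 mod 6 and 9 ≡ 2 mod 7) yet 9 ≡ 9 (mod 42), not 33.

(⇒) fails and (⇐) fails.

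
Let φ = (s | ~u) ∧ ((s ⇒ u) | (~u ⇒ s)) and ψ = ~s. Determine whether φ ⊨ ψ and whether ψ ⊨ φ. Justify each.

(→) This fails. Under u = F, s = T, the left side is true but the right side is false.

(←) This fails. Under u = T, s = F, the left side is false but the right side is true.

Both directions fail.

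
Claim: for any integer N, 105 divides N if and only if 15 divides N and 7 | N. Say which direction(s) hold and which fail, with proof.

Forward direction. If 105 ∣ N, write N = 105q. Since 105 = 7·15, N = 15·(7q), so 15 ∣ N; and since 105 = 15·7, N = 7·(15q), so 7 ∣ N.

Converse. Suppose 15 ∣ N and 7 ∣ N. Any common multiple of 15 and 7 is a multiple of their lcm; here gcd(15, 7) = 1, so lcm(15, 7) = 15·7 = 105, so 105 ∣ N.

Both implications hold.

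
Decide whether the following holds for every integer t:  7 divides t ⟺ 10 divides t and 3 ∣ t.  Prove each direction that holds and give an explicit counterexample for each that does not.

Neither direction holds.

Forward direction. This fails: take t = 7. Certainly 7 ∣ 7, but 10 ∤ 7.

Converse. This fails: take t = 30. Both 10 ∣ 30 and 3 ∣ 30, yet 30 is not a multiple of 7 (since 30 = 4·7 + 2), so 7 ∤ 30.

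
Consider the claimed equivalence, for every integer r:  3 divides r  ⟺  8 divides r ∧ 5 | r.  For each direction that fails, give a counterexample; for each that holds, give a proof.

[⇒] This fails: take r = 3. Certainly 3 ∣ 3, but 8 ∤ 3.

[⇐] This fails: take r = 40. Both 8 ∣ 40 and 5 ∣ 40, yet 40 is not a multiple of 3 (since 40 = 13·3 + 1), so 3 ∤ 40.

(⇒) fails and (⇐) fails.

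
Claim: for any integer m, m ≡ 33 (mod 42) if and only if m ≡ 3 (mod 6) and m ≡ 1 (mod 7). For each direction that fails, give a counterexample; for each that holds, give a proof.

(→) This fails: m = 33 gives 33 ≡ 33 (mod 42) but 33 ≡ 5 (mod 7), so the conjunction on the right does not hold.

(←) This fails: m = 15 satisfies both congruences on the right (15 ≡ 3 mod 6 and 15 ≡ 1 mod 7) yet 15 ≡ 15 (mod 42), not 33.

(⇒) fails and (⇐) fails.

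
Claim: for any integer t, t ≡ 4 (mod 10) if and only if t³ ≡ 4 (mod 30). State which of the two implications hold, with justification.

(→) This fails: take t = 14. Then 14 ≡ 4 (mod 10), but 14³ = 2744 ≡ 14 (mod 30), not 4.

(←) Conversely, the residues r modulo 30 with r³ ≡ 4 (mod 30) are exactly {4}, and each is ≡ 4 (mod 10).

Not equivalent: only (⇐) holds.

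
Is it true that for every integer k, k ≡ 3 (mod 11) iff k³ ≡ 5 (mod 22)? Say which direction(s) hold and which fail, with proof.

(⇒) This fails: take k = 14. Then 14 ≡ 3 (mod 11), but 14³ = 2744 ≡ 16 (mod 22), not 5.

(⇐) Conversely, the residues r modulo 22 with r³ ≡ 5 (mod 22) are exactly {3}, and each is ≡ 3 (mod 11).

(⇒) fails; (⇐) holds.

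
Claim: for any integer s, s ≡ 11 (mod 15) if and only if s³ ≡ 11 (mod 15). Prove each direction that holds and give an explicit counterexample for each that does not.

[⇒] Suppose s ≡ 11 (mod 15). Write s = 15j + 11. Then (15j + 11)³ = 3375j³ + 7425j² + 5445j + 1331 = 15(225j³ + 495j² + 363j + 88) + 11, so s³ ≡ 11 (mod 15).

[⇐] Conversely, suppose s³ ≡ 11 (mod 15). The only residue r in {0, …, 14} with r³ ≡ 11 (mod 15) is r = 11, so s ≡ 11 (mod 15).

Both directions hold.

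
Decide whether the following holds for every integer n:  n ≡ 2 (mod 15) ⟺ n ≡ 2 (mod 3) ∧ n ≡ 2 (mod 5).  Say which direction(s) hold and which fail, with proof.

The biconditional holds.

Converse. If n ≡ 2 (mod 3) and n ≡ 2 (mod 5), then by the Chinese remainder theorem n ≡ 2 (mod 15). This is exactly n ≡ 2 (mod 15).

Forward direction. Suppose n ≡ 2 (mod 15); write n = 15j + 2. Since 3 ∣ 15, reducing mod 3 gives n ≡ 2 (mod 3); since 5 ∣ 15, reducing mod 5 gives n ≡ 2 (mod 5).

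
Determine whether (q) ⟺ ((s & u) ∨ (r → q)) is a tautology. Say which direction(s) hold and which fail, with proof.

(←) This fails. Under u = F, q = F, r = F, s = F, the left side is false but the right side is true.

(→) Assume the antecedent. If q is true, (s & u) ∨ (r → q) reduces to true regardless of the other variables. If q is false, the antecedent cannot hold. Either way (s & u) ∨ (r → q) holds.

(⇒) holds; (⇐) fails.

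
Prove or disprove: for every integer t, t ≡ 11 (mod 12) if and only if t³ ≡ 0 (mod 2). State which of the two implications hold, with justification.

Neither implication holds.

[⇒] This fails: take t = 11. Then 11 ≡ 11 (mod 12), but 11³ = 1331 ≡ 1 (mod 2), not 0.

[⇐] This fails: take t = 0. Then 0³ = 0 ≡ 0 (mod 2), yet 0 ≡ 0 (mod 12), not 11.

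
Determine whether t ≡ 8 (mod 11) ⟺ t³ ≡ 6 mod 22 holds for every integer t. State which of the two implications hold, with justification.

The forward direction fails; the converse holds.

Forward direction. This fails: take t = 19. Then 19 ≡ 8 (mod 11), but 19³ = 6859 ≡ 17 (mod 22), not 6.

Converse. The residues r modulo 22 with r³ ≡ 6 (mod 22) are exactly {8}, and each is ≡ 8 (mod 11).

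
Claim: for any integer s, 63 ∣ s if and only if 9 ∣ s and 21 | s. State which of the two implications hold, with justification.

The biconditional holds.

(⟸) Suppose 9 ∣ s and 21 ∣ s. Any common multiple of 9 and 21 is a multiple of their lcm; here lcm(9, 21) = 9·21/gcd(9, 21) = 189/3 = 63, so 63 ∣ s.

(⟹) If 63 ∣ s, write s = 63q. Since 63 = 7·9, s = 9·(7q), so 9 ∣ s; and since 63 = 3·21, s = 21·(3q), so 21 ∣ s.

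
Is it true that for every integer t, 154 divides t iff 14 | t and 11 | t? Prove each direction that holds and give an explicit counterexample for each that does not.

(⇒) If 154 ∣ t, write t = 154q. Since 154 = 11·14, t = 14·(11q), so 14 ∣ t; and since 154 = 14·11, t = 11·(14q), so 11 ∣ t.

(⇐) Suppose 14 ∣ t and 11 ∣ t. Any common multiple of 14 and 11 is a multiple of their lcm; here gcd(14, 11) = 1, so lcm(14, 11) = 14·11 = 154, so 154 ∣ t.

Both implications hold.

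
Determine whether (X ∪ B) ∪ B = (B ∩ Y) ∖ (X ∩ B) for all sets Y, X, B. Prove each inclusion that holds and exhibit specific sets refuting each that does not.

Only the reverse inclusion holds.

(⊇) Let x ∈ (B ∩ Y) ∖ (X ∩ B). Then x ∈ Y ∩ B and x ∉ X, from which x ∈ (X ∪ B) ∪ B.

(⊆) This inclusion fails. Take Y = ∅, X = {1}, B = ∅; then 1 ∈ (X ∪ B) ∪ B but 1 ∉ (B ∩ Y) ∖ (X ∩ B).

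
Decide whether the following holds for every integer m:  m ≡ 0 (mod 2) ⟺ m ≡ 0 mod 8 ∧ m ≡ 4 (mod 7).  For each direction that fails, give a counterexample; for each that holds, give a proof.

The forward direction fails; the converse holds.

Forward direction. This fails: m = 0 gives 0 ≡ 0 (mod 2) but 0 ≡ 0 (mod 7), so the conjunction on the right does not hold.

Converse. If m ≡ 0 (mod 8) and m ≡ 4 (mod 7), then by the Chinese remainder theorem m ≡ 32 (mod 56). Since 32 ≡ 0 (mod 2) and 2 ∣ 56, we get m ≡ 0 (mod 2).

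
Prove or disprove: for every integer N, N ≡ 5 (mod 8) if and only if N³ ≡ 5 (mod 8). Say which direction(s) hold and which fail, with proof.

Both directions hold; the statement is true.

(→) Suppose N ≡ 5 (mod 8). Write N = 8j + 5. Then (8j + 5)³ = 512j³ + 960j² + 600j + 125 = 8(64j³ + 120j² + 75j + 15) + 5, so N³ ≡ 5 (mod 8).

(←) Conversely, suppose N³ ≡ 5 (mod 8). The only residue r in {0, …, 7} with r³ ≡ 5 (mod 8) is r = 5, so N ≡ 5 (mod 8).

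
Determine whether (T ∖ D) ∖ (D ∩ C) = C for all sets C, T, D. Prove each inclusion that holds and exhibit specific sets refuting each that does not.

Forward inclusion. This inclusion fails. Take C = ∅, T = {1}, D = ∅; then 1 ∈ (T ∖ D) ∖ (D ∩ C) but 1 ∉ C.

Reverse inclusion. This inclusion fails. Take C = {1}, T = ∅, D = ∅; then 1 ∈ C but 1 ∉ (T ∖ D) ∖ (D ∩ C).

(⊆) fails and (⊇) fails.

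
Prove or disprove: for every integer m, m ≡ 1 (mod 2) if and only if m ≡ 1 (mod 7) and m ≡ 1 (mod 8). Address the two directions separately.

Not equivalent: only (⇐) holds.

[⇒] This fails: m = 3 gives 3 ≡ 1 (mod 2) but 3 ≡ 3 (mod 7), so the conjunction on the right does not hold.

[⇐] Conversely, if m ≡ 1 (mod 7) and m ≡ 1 (mod 8), then by the Chinese remainder theorem m ≡ 1 (mod 56). Since 1 ≡ 1 (mod 2) and 2 ∣ 56, we get m ≡ 1 (mod 2).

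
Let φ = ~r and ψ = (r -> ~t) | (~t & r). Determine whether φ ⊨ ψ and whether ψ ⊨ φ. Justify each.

The forward direction holds; the converse fails.

Converse. This fails. Under r = T, t = F, the left side is false but the right side is true.

Forward direction. Assume the antecedent. If r is true, the antecedent cannot hold. If r is false, (r -> ~t) | (~t & r) reduces to true regardless of the other variables. Either way (r -> ~t) | (~t & r) holds.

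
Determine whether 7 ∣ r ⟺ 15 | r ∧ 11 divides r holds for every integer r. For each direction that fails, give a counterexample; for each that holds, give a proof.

[⇒] This fails: take r = 7. Certainly 7 ∣ 7, but 15 ∤ 7.

[⇐] This fails: take r = 165. Both 15 ∣ 165 and 11 ∣ 165, yet 165 is not a multiple of 7 (since 165 = 23·7 + 4), so 7 ∤ 165.

Both directions fail.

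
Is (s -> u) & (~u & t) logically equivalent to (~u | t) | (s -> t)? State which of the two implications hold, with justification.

Not equivalent: only (⇒) holds.

[⇒] Assume the antecedent. If s is true, the antecedent cannot hold. If s is false, (~u | t) | (s -> t) reduces to true regardless of the other variables. Either way (~u | t) | (s -> t) holds.

[⇐] This fails. Under s = F, u = F, t = F, the left side is false but the right side is true.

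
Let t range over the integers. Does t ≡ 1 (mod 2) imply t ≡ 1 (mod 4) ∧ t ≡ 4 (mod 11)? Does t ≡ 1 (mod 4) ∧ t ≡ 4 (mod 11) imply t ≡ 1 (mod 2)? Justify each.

(⟹) This fails: t = 1 gives 1 ≡ 1 (mod 2) but 1 ≡ 1 (mod 11), so the conjunction on the right does not hold.

(⟸) Conversely, if t ≡ 1 (mod 4) and t ≡ 4 (mod 11), then by the Chinese remainder theorem t ≡ 37 (mod 44). Since 37 ≡ 1 (mod 2) and 2 ∣ 44, we get t ≡ 1 (mod 2).

Only the reverse direction holds.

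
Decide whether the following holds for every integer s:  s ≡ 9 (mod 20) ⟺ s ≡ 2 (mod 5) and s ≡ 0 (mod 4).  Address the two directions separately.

[⇒] This fails: s = 9 gives 9 ≡ 9 (mod 20) but 9 ≡ 4 (mod 5), so the conjunction on the right does not hold.

[⇐] This fails: s = 12 satisfies both congruences on the right (12 ≡ 2 mod 5 and 12 ≡ 0 mod 4) yet 12 ≡ 12 (mod 20), not 9.

Neither implication holds.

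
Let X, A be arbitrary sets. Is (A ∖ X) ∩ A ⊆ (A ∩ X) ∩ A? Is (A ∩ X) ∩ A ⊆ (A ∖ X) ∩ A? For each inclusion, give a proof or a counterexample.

(⊆) fails and (⊇) fails.

Forward inclusion. This inclusion fails. Take X = ∅, A = {1}; then 1 ∈ (A ∖ X) ∩ A but 1 ∉ (A ∩ X) ∩ A.

Reverse inclusion. This inclusion fails. Take X = {1}, A = {1}; then 1 ∈ (A ∩ X) ∩ A but 1 ∉ (A ∖ X) ∩ A.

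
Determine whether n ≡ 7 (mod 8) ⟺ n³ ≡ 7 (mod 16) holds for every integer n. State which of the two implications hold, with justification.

[⇒] This fails: take n = 15. Then 15 ≡ 7 (mod 8), but 15³ = 3375 ≡ 15 (mod 16), not 7.

[⇐] Conversely, the residues r modulo 16 with r³ ≡ 7 (mod 16) are exactly {7}, and each is ≡ 7 (mod 8).

(⇒) fails; (⇐) holds.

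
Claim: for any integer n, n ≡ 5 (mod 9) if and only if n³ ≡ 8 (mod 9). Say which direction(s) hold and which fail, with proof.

(⟹) Suppose n ≡ 5 (mod 9). Write n = 9j + 5. Then (9j + 5)³ = 729j³ + 1215j² + 675j + 125 = 9(81j³ + 135j² + 75j + 13) + 8, so n³ ≡ 8 (mod 9).

(⟸) This fails: take n = 2. Then 2³ = 8 ≡ 8 (mod 9), yet 2 ≡ 2 (mod 9), not 5.

(⇒) holds; (⇐) fails.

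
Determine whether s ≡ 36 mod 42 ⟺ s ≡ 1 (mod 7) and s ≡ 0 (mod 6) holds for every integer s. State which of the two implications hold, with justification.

(⇒) Suppose s ≡ 36 (mod 42); write s = 42j + 36. Since 7 ∣ 42, reducing mod 7 gives s ≡ 36 ≡ 1 (mod 7); since 6 ∣ 42, reducing mod 6 gives s ≡ 36 ≡ 0 (mod 6).

(⇐) Conversely, if s ≡ 1 (mod 7) and s ≡ 0 (mod 6), then by the Chinese remainder theorem s ≡ 36 (mod 42). This is exactly s ≡ 36 (mod 42).

The biconditional holds.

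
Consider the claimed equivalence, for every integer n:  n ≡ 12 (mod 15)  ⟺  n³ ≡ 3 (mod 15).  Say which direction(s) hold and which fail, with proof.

(⟸) Suppose n³ ≡ 3 (mod 15). The only residue r in {0, …, 14} with r³ ≡ 3 (mod 15) is r = 12, so n ≡ 12 (mod 15).

(⟹) Suppose n ≡ 12 (mod 15). Write n = 15j + 12. Then (15j + 12)³ = 3375j³ + 8100j² + 6480j + 1728 = 15(225j³ + 540j² + 432j + 115) + 3, so n³ ≡ 3 (mod 15).

The biconditional holds.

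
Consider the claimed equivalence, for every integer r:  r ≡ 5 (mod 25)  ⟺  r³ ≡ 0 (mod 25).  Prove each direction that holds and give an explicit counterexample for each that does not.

(⇒) holds; (⇐) fails.

Forward direction. Suppose r ≡ 5 (mod 25). Write r = 25j + 5. Then (25j + 5)³ = 15625j³ + 9375j² + 1875j + 125 = 25(625j³ + 375j² + 75j + 5) + 0, so r³ ≡ 0 (mod 25).

Converse. This fails: take r = 0. Then 0³ = 0 ≡ 0 (mod 25), yet 0 ≡ 0 (mod 25), not 5.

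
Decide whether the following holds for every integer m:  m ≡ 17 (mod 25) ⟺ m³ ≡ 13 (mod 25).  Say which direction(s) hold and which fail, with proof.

Both directions hold; the statement is true.

(→) Suppose m ≡ 17 (mod 25). Write m = 25j + 17. Then (25j + 17)³ = 15625j³ + 31875j² + 21675j + 4913 = 25(625j³ + 1275j² + 867j + 196) + 13, so m³ ≡ 13 (mod 25).

(←) Conversely, suppose m³ ≡ 13 (mod 25). The only residue r in {0, …, 24} with r³ ≡ 13 (mod 25) is r = 17, so m ≡ 17 (mod 25).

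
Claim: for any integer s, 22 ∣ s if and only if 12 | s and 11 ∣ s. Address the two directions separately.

Not equivalent: only (⇐) holds.

[⇒] This fails: take s = 22. Certainly 22 ∣ 22, but 12 ∤ 22.

[⇐] Suppose 12 ∣ s and 11 ∣ s. Any common multiple of 12 and 11 is a multiple of their lcm; here gcd(12, 11) = 1, so lcm(12, 11) = 12·11 = 132, so 132 ∣ s. Since 22 ∣ 132, it follows that 22 ∣ s.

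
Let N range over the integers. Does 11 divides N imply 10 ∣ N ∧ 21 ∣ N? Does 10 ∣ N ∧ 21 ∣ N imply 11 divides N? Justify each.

Neither direction holds.

(→) This fails: take N = 11. Certainly 11 ∣ 11, but 10 ∤ 11.

(←) This fails: take N = 210. Both 10 ∣ 210 and 21 ∣ 210, yet 210 is not a multiple of 11 (since 210 = 19·11 + 1), so 11 ∤ 210.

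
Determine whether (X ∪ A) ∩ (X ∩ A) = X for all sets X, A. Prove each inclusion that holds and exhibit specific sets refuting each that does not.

The sets are not equal: only the forward inclusion holds.

Reverse inclusion. This inclusion fails. Take X = {1}, A = ∅; then 1 ∈ X but 1 ∉ (X ∪ A) ∩ (X ∩ A).

Forward inclusion. Let x ∈ (X ∪ A) ∩ (X ∩ A). Then x ∈ X ∩ A, from which x ∈ X.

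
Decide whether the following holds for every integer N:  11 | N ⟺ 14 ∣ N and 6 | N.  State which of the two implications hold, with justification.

(→) This fails: take N = 11. Certainly 11 ∣ 11, but 14 ∤ 11.

(←) This fails: take N = 42. Both 14 ∣ 42 and 6 ∣ 42, yet 42 is not a multiple of 11 (since 42 = 3·11 + 9), so 11 ∤ 42.

Neither direction holds.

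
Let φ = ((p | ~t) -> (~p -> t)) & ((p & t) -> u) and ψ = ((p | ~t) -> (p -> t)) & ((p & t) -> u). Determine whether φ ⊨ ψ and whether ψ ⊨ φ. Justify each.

(⇒) fails and (⇐) fails.

[⇒] This fails. Under p = T, u = F, t = F, the left side is true but the right side is false.

[⇐] This fails. Under p = F, u = F, t = F, the left side is false but the right side is true.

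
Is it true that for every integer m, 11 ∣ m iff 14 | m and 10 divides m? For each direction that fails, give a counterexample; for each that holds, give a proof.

(⟹) This fails: take m = 11. Certainly 11 ∣ 11, but 14 ∤ 11.

(⟸) This fails: take m = 70. Both 14 ∣ 70 and 10 ∣ 70, yet 70 is not a multiple of 11 (since 70 = 6·11 + 4), so 11 ∤ 70.

Both directions fail.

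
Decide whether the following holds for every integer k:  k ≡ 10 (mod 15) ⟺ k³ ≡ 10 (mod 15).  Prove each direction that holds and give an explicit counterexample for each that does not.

Both implications hold.

[⇒] Suppose k ≡ 10 (mod 15). Write k = 15j + 10. Then (15j + 10)³ = 3375j³ + 6750j² + 4500j + 1000 = 15(225j³ + 450j² + 300j + 66) + 10, so k³ ≡ 10 (mod 15).

[⇐] Conversely, suppose k³ ≡ 10 (mod 15). The only residue r in {0, …, 14} with r³ ≡ 10 (mod 15) is r = 10, so k ≡ 10 (mod 15).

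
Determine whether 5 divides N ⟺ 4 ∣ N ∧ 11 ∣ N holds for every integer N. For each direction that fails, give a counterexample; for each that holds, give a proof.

Both directions fail.

(⟹) This fails: take N = 5. Certainly 5 ∣ 5, but 4 ∤ 5.

(⟸) This fails: take N = 44. Both 4 ∣ 44 and 11 ∣ 44, yet 44 is not a multiple of 5 (since 44 = 8·5 + 4), so 5 ∤ 44.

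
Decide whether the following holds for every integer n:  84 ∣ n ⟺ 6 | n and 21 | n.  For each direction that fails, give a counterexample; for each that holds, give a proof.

[⇐] This fails: take n = 42. Both 6 ∣ 42 and 21 ∣ 42, yet 42 is not a multiple of 84 (since 42 = 0·84 + 42), so 84 ∤ 42.

[⇒] If 84 ∣ n, write n = 84q. Since 84 = 14·6, n = 6·(14q), so 6 ∣ n; and since 84 = 4·21, n = 21·(4q), so 21 ∣ n.

Only the forward implication holds.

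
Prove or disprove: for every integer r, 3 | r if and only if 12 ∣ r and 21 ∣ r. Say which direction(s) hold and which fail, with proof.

Not equivalent: only (⇐) holds.

(→) This fails: take r = 3. Certainly 3 ∣ 3, but 12 ∤ 3.

(←) Suppose 12 ∣ r and 21 ∣ r. Any common multiple of 12 and 21 is a multiple of their lcm; here lcm(12, 21) = 12·21/gcd(12, 21) = 252/3 = 84, so 84 ∣ r. Since 3 ∣ 84, it follows that 3 ∣ r.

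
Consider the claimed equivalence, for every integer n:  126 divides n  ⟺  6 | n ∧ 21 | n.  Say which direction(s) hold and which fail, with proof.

Only the forward direction holds.

(←) This fails: take n = 42. Both 6 ∣ 42 and 21 ∣ 42, yet 42 is not a multiple of 126 (since 42 = 0·126 + 42), so 126 ∤ 42.

(→) If 126 ∣ n, write n = 126q. Since 126 = 21·6, n = 6·(21q), so 6 ∣ n; and since 126 = 6·21, n = 21·(6q), so 21 ∣ n.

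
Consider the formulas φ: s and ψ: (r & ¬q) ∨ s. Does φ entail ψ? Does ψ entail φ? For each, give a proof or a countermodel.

Only the forward direction holds.

Forward direction. Assume the antecedent. If r is true, the antecedent forces (r = T, s = T, q = F) or (r = T, s = T, q = T), and (r & ¬q) ∨ s holds there. If r is false, the antecedent forces (r = F, s = T, q = F) or (r = F, s = T, q = T), and (r & ¬q) ∨ s holds there. Either way (r & ¬q) ∨ s holds.

Converse. This fails. Under r = T, s = F, q = F, the left side is false but the right side is true.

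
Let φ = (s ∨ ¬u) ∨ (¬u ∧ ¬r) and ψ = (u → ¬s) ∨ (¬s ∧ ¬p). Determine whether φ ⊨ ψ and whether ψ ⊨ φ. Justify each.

Neither direction holds.

(→) This fails. Under r = F, p = F, u = T, s = T, the left side is true but the right side is false.

(←) This fails. Under r = F, p = F, u = T, s = F, the left side is false but the right side is true.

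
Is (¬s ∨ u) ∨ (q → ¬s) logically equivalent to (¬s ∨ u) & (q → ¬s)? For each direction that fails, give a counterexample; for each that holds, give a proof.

(⇒) This fails. Under u = F, s = T, q = F, the left side is true but the right side is false.

(⇐) Assume the antecedent. If u is true, (¬s ∨ u) ∨ (q → ¬s) reduces to true regardless of the other variables. If u is false, the antecedent forces (u = F, s = F, q = F) or (u = F, s = F, q = T), and (¬s ∨ u) ∨ (q → ¬s) holds there. Either way (¬s ∨ u) ∨ (q → ¬s) holds.

(⇒) fails; (⇐) holds.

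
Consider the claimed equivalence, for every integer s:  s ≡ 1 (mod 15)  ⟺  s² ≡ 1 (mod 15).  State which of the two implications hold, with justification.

(⇒) holds; (⇐) fails.

(⟹) Suppose s ≡ 1 (mod 15). Write s = 15j + 1. Then (15j + 1)² = 225j² + 30j + 1 = 15(15j² + 2j) + 1, so s² ≡ 1 (mod 15).

(⟸) This fails: take s = 4. Then 4² = 16 ≡ 1 (mod 15), yet 4 ≡ 4 (mod 15), not 1.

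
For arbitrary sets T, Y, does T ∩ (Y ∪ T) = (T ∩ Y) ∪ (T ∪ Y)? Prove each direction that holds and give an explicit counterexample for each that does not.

(⟹) Let x ∈ T ∩ (Y ∪ T). Then either x ∈ T and x ∉ Y; or x ∈ T ∩ Y. In each case x ∈ (T ∩ Y) ∪ (T ∪ Y), so T ∩ (Y ∪ T) ⊆ (T ∩ Y) ∪ (T ∪ Y).

(⟸) This inclusion fails. Take T = ∅, Y = {1}; then 1 ∈ (T ∩ Y) ∪ (T ∪ Y) but 1 ∉ T ∩ (Y ∪ T).

(⊆) holds; (⊇) fails.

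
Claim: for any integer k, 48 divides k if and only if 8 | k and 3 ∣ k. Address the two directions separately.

Not equivalent: only (⇒) holds.

(⇐) This fails: take k = 24. Both 8 ∣ 24 and 3 ∣ 24, yet 24 is not a multiple of 48 (since 24 = 0·48 + 24), so 48 ∤ 24.

(⇒) If 48 ∣ k, write k = 48q. Since 48 = 6·8, k = 8·(6q), so 8 ∣ k; and since 48 = 16·3, k = 3·(16q), so 3 ∣ k.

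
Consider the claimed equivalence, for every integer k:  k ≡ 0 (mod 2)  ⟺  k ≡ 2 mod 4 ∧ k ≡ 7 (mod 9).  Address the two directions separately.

Forward direction. This fails: k = 0 gives 0 ≡ 0 (mod 2) but 0 ≡ 0 (mod 4), so the conjunction on the right does not hold.

Converse. If k ≡ 2 (mod 4) and k ≡ 7 (mod 9), then by the Chinese remainder theorem k ≡ 34 (mod 36). Since 34 ≡ 0 (mod 2) and 2 ∣ 36, we get k ≡ 0 (mod 2).

(⇒) fails; (⇐) holds.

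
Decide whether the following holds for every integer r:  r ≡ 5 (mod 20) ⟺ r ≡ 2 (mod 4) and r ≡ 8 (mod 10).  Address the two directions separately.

Neither implication holds.

(⇒) This fails: r = 5 gives 5 ≡ 5 (mod 20) but 5 ≡ 1 (mod 4), so the conjunction on the right does not hold.

(⇐) This fails: r = 18 satisfies both congruences on the right (18 ≡ 2 mod 4 and 18 ≡ 8 mod 10) yet 18 ≡ 18 (mod 20), not 5.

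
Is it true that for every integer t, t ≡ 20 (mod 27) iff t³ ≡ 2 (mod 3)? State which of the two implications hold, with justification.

The forward direction holds; the converse fails.

(→) Suppose t ≡ 20 (mod 27). Then t³ ≡ 20³ = 8000 (mod 27), and since 3 ∣ 27, also t³ ≡ 2 (mod 3).

(←) This fails: take t = 2. Then 2³ = 8 ≡ 2 (mod 3), yet 2 ≡ 2 (mod 27), not 20.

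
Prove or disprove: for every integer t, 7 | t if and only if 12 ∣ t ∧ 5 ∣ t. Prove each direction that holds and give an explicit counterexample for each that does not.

(⇒) This fails: take t = 7. Certainly 7 ∣ 7, but 12 ∤ 7.

(⇐) This fails: take t = 60. Both 12 ∣ 60 and 5 ∣ 60, yet 60 is not a multiple of 7 (since 60 = 8·7 + 4), so 7 ∤ 60.

Neither direction holds.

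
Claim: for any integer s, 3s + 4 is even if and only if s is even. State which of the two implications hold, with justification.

(→) Suppose 3s + 4 is even. Since 3 is odd, 3s and s have the same parity, so 3s + 4 ≡ s + 4 (mod 2). As 4 is even, 3s + 4 is even exactly when s is even. Thus s is even.

(←) Conversely, suppose s is even; write s = 2j. Then 3s + 4 = 3·(2j) + 4 = 2·3j + 4, which is even.

Both directions hold.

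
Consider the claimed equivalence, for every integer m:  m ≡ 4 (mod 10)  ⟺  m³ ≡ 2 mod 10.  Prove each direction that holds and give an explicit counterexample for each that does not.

(⟹) This fails: take m = 4. Then 4 ≡ 4 (mod 10), but 4³ = 64 ≡ 4 (mod 10), not 2.

(⟸) This fails: take m = 8. Then 8³ = 512 ≡ 2 (mod 10), yet 8 ≡ 8 (mod 10), not 4.

Both directions fail.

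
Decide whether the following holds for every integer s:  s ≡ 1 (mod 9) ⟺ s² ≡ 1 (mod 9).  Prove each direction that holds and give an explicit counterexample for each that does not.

The forward direction holds; the converse fails.

(←) This fails: take s = 8. Then 8² = 64 ≡ 1 (mod 9), yet 8 ≡ 8 (mod 9), not 1.

(→) Suppose s ≡ 1 (mod 9). Write s = 9j + 1. Then (9j + 1)² = 81j² + 18j + 1 = 9(9j² + 2j) + 1, so s² ≡ 1 (mod 9).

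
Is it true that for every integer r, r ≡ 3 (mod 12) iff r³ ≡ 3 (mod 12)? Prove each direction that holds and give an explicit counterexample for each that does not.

(→) Suppose r ≡ 3 (mod 12). Write r = 12j + 3. Then (12j + 3)³ = 1728j³ + 1296j² + 324j + 27 = 12(144j³ + 108j² + 27j + 2) + 3, so r³ ≡ 3 (mod 12).

(←) Conversely, suppose r³ ≡ 3 (mod 12). The only residue r in {0, …, 11} with r³ ≡ 3 (mod 12) is r = 3, so r ≡ 3 (mod 12).

Equivalent; both directions hold.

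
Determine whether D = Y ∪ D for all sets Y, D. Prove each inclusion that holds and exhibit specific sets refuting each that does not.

(⊆) Let x ∈ D. Then either x ∈ D and x ∉ Y; or x ∈ Y ∩ D. In each case x ∈ Y ∪ D, so D ⊆ Y ∪ D.

(⊇) This inclusion fails. Take Y = {1}, D = ∅; then 1 ∈ Y ∪ D but 1 ∉ D.

(⊆) holds; (⊇) fails.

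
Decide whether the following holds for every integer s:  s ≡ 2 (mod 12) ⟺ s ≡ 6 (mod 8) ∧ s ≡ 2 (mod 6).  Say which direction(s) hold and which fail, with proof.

(⇒) fails; (⇐) holds.

(⇒) This fails: s = 2 gives 2 ≡ 2 (mod 12) but 2 ≡ 2 (mod 8), so the conjunction on the right does not hold.

(⇐) Conversely, if s ≡ 6 (mod 8) and s ≡ 2 (mod 6), then by the Chinese remainder theorem s ≡ 14 (mod 24). Since 14 ≡ 2 (mod 12) and 12 ∣ 24, we get s ≡ 2 (mod 12).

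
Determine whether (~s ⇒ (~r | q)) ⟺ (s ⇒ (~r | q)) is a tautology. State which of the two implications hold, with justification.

(⇒) fails and (⇐) fails.

(⇒) This fails. Under q = F, s = T, r = T, the left side is true but the right side is false.

(⇐) This fails. Under q = F, s = F, r = T, the left side is false but the right side is true.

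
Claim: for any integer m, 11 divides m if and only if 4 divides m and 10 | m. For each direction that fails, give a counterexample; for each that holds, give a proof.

Both directions fail.

(⇒) This fails: take m = 11. Certainly 11 ∣ 11, but 4 ∤ 11.

(⇐) This fails: take m = 20. Both 4 ∣ 20 and 10 ∣ 20, yet 20 is not a multiple of 11 (since 20 = 1·11 + 9), so 11 ∤ 20.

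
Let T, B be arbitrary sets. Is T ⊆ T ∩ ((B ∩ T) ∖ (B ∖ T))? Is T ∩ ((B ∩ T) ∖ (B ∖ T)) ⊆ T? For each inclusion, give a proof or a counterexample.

Only the reverse inclusion holds.

(⟹) This inclusion fails. Take T = {1}, B = ∅; then 1 ∈ T but 1 ∉ T ∩ ((B ∩ T) ∖ (B ∖ T)).

(⟸) Let x ∈ T ∩ ((B ∩ T) ∖ (B ∖ T)). Then x ∈ T ∩ B, from which x ∈ T.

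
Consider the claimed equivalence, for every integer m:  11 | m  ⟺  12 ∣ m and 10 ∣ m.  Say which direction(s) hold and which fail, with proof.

(→) This fails: take m = 11. Certainly 11 ∣ 11, but 12 ∤ 11.

(←) This fails: take m = 60. Both 12 ∣ 60 and 10 ∣ 60, yet 60 is not a multiple of 11 (since 60 = 5·11 + 5), so 11 ∤ 60.

Neither direction holds.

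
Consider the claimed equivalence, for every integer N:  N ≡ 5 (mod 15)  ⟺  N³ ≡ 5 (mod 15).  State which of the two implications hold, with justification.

Both implications hold.

(→) Suppose N ≡ 5 (mod 15). Write N = 15j + 5. Then (15j + 5)³ = 3375j³ + 3375j² + 1125j + 125 = 15(225j³ + 225j² + 75j + 8) + 5, so N³ ≡ 5 (mod 15).

(←) Conversely, suppose N³ ≡ 5 (mod 15). The only residue r in {0, …, 14} with r³ ≡ 5 (mod 15) is r = 5, so N ≡ 5 (mod 15).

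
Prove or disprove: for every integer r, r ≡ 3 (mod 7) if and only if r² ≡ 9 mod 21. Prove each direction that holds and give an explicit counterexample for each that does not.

(→) This fails: take r = 10. Then 10 ≡ 3 (mod 7), but 10² = 100 ≡ 16 (mod 21), not 9.

(←) This fails: take r = 18. Then 18² = 324 ≡ 9 (mod 21), yet 18 ≡ 4 (mod 7), not 3.

Neither implication holds.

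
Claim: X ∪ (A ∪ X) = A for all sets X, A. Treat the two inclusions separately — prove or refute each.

(⟹) This inclusion fails. Take X = {1}, A = ∅; then 1 ∈ X ∪ (A ∪ X) but 1 ∉ A.

(⟸) Let x ∈ A. Then either x ∈ A and x ∉ X; or x ∈ X ∩ A. In each case x ∈ X ∪ (A ∪ X), so A ⊆ X ∪ (A ∪ X).

Only the reverse inclusion holds.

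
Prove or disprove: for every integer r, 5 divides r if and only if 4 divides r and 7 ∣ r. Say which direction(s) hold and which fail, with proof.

(⇒) This fails: take r = 5. Certainly 5 ∣ 5, but 4 ∤ 5.

(⇐) This fails: take r = 28. Both 4 ∣ 28 and 7 ∣ 28, yet 28 is not a multiple of 5 (since 28 = 5·5 + 3), so 5 ∤ 28.

(⇒) fails and (⇐) fails.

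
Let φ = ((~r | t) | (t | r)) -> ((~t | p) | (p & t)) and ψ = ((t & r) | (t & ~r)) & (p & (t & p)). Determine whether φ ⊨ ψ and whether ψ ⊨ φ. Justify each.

Only the converse holds.

Forward direction. This fails. Under t = F, p = F, r = F, the left side is true but the right side is false.

Converse. Assume the antecedent. If t is true, the antecedent forces (t = T, p = T, r = F) or (t = T, p = T, r = T), and the consequent holds there. If t is false, the antecedent cannot hold. Either way the consequent holds.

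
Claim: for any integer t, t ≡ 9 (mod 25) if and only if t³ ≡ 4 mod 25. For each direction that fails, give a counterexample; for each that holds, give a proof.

Both implications hold.

(←) Suppose t³ ≡ 4 (mod 25). The only residue r in {0, …, 24} with r³ ≡ 4 (mod 25) is r = 9, so t ≡ 9 (mod 25).

(→) Suppose t ≡ 9 (mod 25). Write t = 25j + 9. Then (25j + 9)³ = 15625j³ + 16875j² + 6075j + 729 = 25(625j³ + 675j² + 243j + 29) + 4, so t³ ≡ 4 (mod 25).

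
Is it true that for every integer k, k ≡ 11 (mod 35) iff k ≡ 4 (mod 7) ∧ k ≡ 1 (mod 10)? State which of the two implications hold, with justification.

Only the reverse direction holds.

Converse. If k ≡ 4 (mod 7) and k ≡ 1 (mod 10), then by the Chinese remainder theorem k ≡ 11 (mod 70). Since 11 ≡ 11 (mod 35) and 35 ∣ 70, we get k ≡ 11 (mod 35).

Forward direction. This fails: k = 46 gives 46 ≡ 11 (mod 35) but 46 ≡ 6 (mod 10), so the conjunction on the right does not hold.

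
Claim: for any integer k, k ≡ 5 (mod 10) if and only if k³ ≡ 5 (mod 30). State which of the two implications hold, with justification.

Only the reverse direction holds.

Converse. The residues r modulo 30 with r³ ≡ 5 (mod 30) are exactly {5}, and each is ≡ 5 (mod 10).

Forward direction. This fails: take k = 15. Then 15 ≡ 5 (mod 10), but 15³ = 3375 ≡ 15 (mod 30), not 5.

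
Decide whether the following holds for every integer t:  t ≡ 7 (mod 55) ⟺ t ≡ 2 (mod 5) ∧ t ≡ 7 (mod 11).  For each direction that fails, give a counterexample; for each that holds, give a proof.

Forward direction. Suppose t ≡ 7 (mod 55); write t = 55j + 7. Since 5 ∣ 55, reducing mod 5 gives t ≡ 7 ≡ 2 (mod 5); since 11 ∣ 55, reducing mod 11 gives t ≡ 7 (mod 11).

Converse. If t ≡ 2 (mod 5) and t ≡ 7 (mod 11), then by the Chinese remainder theorem t ≡ 7 (mod 55). This is exactly t ≡ 7 (mod 55).

Both directions hold; the statement is true.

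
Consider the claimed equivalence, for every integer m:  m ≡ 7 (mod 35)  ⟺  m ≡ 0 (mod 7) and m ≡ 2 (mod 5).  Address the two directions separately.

Both directions hold; the statement is true.

(⟹) Suppose m ≡ 7 (mod 35); write m = 35j + 7. Since 7 ∣ 35, reducing mod 7 gives m ≡ 7 ≡ 0 (mod 7); since 5 ∣ 35, reducing mod 5 gives m ≡ 7 ≡ 2 (mod 5).

(⟸) Conversely, if m ≡ 0 (mod 7) and m ≡ 2 (mod 5), then by the Chinese remainder theorem m ≡ 7 (mod 35). This is exactly m ≡ 7 (mod 35).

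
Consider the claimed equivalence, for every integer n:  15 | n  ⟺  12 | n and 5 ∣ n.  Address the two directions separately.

(→) This fails: take n = 15. Certainly 15 ∣ 15, but 12 ∤ 15.

(←) Suppose 12 ∣ n and 5 ∣ n. Any common multiple of 12 and 5 is a multiple of their lcm; here gcd(12, 5) = 1, so lcm(12, 5) = 12·5 = 60, so 60 ∣ n. Since 15 ∣ 60, it follows that 15 ∣ n.

Only the reverse direction holds.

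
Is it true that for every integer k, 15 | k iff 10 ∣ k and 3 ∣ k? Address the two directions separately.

Only the converse holds.

[⇒] This fails: take k = 15. Certainly 15 ∣ 15, but 10 ∤ 15.

[⇐] Suppose 10 ∣ k and 3 ∣ k. Any common multiple of 10 and 3 is a multiple of their lcm; here gcd(10, 3) = 1, so lcm(10, 3) = 10·3 = 30, so 30 ∣ k. Since 15 ∣ 30, it follows that 15 ∣ k.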